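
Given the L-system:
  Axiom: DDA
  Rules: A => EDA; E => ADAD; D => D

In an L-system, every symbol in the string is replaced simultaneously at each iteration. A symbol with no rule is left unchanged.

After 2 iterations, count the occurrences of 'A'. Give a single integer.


Step 0: DDA  (1 'A')
Step 1: DDEDA  (1 'A')
Step 2: DDADADDEDA  (3 'A')

Answer: 3


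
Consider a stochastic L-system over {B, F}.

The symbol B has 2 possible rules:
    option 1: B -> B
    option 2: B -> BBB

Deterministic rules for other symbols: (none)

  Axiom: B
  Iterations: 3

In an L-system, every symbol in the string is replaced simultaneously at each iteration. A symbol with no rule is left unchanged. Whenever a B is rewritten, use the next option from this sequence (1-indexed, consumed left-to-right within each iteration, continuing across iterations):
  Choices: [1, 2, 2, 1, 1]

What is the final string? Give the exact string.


Answer: BBBBB

Derivation:
Step 0: B
Step 1: B  (used choices [1])
Step 2: BBB  (used choices [2])
Step 3: BBBBB  (used choices [2, 1, 1])


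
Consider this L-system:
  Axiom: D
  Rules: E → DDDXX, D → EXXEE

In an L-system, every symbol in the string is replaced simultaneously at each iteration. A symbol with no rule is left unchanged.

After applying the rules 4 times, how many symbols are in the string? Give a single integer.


Step 0: length = 1
Step 1: length = 5
Step 2: length = 17
Step 3: length = 53
Step 4: length = 161

Answer: 161


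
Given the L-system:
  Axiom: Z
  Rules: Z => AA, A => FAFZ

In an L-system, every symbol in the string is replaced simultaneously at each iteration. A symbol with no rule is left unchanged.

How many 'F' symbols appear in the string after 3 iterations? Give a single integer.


Step 0: Z  (0 'F')
Step 1: AA  (0 'F')
Step 2: FAFZFAFZ  (4 'F')
Step 3: FFAFZFAAFFAFZFAA  (8 'F')

Answer: 8


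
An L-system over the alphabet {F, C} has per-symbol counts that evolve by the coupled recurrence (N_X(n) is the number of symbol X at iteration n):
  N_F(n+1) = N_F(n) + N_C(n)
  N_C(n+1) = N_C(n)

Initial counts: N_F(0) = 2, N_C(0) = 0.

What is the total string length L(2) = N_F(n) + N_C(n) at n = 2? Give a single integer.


Answer: 2

Derivation:
Step 0: N_F=2, N_C=0, L=2
Step 1: N_F=2, N_C=0, L=2
Step 2: N_F=2, N_C=0, L=2


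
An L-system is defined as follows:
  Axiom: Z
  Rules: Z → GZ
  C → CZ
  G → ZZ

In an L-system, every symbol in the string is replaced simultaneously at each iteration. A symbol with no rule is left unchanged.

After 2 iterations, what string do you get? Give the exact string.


Step 0: Z
Step 1: GZ
Step 2: ZZGZ

Answer: ZZGZ


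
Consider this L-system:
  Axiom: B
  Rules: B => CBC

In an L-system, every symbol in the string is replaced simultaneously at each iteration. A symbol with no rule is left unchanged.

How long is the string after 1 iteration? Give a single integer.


Step 0: length = 1
Step 1: length = 3

Answer: 3


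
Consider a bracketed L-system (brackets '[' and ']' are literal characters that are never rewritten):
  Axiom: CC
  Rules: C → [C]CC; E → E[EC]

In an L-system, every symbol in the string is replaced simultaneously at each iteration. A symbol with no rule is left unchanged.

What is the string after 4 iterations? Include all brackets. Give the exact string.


Answer: [[[[C]CC][C]CC[C]CC][[C]CC][C]CC[C]CC[[C]CC][C]CC[C]CC][[[C]CC][C]CC[C]CC][[C]CC][C]CC[C]CC[[C]CC][C]CC[C]CC[[[C]CC][C]CC[C]CC][[C]CC][C]CC[C]CC[[C]CC][C]CC[C]CC[[[[C]CC][C]CC[C]CC][[C]CC][C]CC[C]CC[[C]CC][C]CC[C]CC][[[C]CC][C]CC[C]CC][[C]CC][C]CC[C]CC[[C]CC][C]CC[C]CC[[[C]CC][C]CC[C]CC][[C]CC][C]CC[C]CC[[C]CC][C]CC[C]CC

Derivation:
Step 0: CC
Step 1: [C]CC[C]CC
Step 2: [[C]CC][C]CC[C]CC[[C]CC][C]CC[C]CC
Step 3: [[[C]CC][C]CC[C]CC][[C]CC][C]CC[C]CC[[C]CC][C]CC[C]CC[[[C]CC][C]CC[C]CC][[C]CC][C]CC[C]CC[[C]CC][C]CC[C]CC
Step 4: [[[[C]CC][C]CC[C]CC][[C]CC][C]CC[C]CC[[C]CC][C]CC[C]CC][[[C]CC][C]CC[C]CC][[C]CC][C]CC[C]CC[[C]CC][C]CC[C]CC[[[C]CC][C]CC[C]CC][[C]CC][C]CC[C]CC[[C]CC][C]CC[C]CC[[[[C]CC][C]CC[C]CC][[C]CC][C]CC[C]CC[[C]CC][C]CC[C]CC][[[C]CC][C]CC[C]CC][[C]CC][C]CC[C]CC[[C]CC][C]CC[C]CC[[[C]CC][C]CC[C]CC][[C]CC][C]CC[C]CC[[C]CC][C]CC[C]CC


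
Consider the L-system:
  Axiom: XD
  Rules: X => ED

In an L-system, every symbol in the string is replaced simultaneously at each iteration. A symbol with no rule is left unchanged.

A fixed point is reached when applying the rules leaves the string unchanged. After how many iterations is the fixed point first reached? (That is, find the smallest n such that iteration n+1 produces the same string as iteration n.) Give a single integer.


Step 0: XD
Step 1: EDD
Step 2: EDD  (unchanged — fixed point at step 1)

Answer: 1


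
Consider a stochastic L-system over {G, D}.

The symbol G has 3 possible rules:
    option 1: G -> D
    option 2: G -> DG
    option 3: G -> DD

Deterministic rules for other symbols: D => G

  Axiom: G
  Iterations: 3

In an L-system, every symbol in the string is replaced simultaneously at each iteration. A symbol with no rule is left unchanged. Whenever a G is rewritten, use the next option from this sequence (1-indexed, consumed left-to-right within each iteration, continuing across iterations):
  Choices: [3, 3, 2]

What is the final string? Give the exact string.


Answer: DDDG

Derivation:
Step 0: G
Step 1: DD  (used choices [3])
Step 2: GG  (used choices [])
Step 3: DDDG  (used choices [3, 2])


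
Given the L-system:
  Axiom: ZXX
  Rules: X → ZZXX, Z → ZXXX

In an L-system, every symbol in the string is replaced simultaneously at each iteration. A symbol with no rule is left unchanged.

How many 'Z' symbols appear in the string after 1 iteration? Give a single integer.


Answer: 5

Derivation:
Step 0: ZXX  (1 'Z')
Step 1: ZXXXZZXXZZXX  (5 'Z')


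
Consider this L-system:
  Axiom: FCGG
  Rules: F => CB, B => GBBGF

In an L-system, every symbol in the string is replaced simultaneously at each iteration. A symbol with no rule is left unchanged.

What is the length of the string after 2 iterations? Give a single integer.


Answer: 9

Derivation:
Step 0: length = 4
Step 1: length = 5
Step 2: length = 9


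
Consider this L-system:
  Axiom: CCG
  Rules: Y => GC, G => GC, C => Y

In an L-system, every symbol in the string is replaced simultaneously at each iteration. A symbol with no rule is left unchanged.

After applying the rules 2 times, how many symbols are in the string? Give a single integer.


Step 0: length = 3
Step 1: length = 4
Step 2: length = 7

Answer: 7


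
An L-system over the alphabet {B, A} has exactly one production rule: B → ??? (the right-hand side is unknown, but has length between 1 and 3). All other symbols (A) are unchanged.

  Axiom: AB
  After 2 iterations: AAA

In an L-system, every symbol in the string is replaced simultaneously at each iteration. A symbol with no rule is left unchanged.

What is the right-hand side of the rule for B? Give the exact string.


Answer: AA

Derivation:
Trying B → AA:
  Step 0: AB
  Step 1: AAA
  Step 2: AAA
Matches the given result.


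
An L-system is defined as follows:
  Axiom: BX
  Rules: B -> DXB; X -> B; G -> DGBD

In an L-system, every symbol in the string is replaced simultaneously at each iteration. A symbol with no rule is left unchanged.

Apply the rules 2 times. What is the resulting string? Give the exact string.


Step 0: BX
Step 1: DXBB
Step 2: DBDXBDXB

Answer: DBDXBDXB


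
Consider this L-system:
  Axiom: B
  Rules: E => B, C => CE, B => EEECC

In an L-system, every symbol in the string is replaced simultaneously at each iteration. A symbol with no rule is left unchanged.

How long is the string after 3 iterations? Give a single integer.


Step 0: length = 1
Step 1: length = 5
Step 2: length = 7
Step 3: length = 21

Answer: 21


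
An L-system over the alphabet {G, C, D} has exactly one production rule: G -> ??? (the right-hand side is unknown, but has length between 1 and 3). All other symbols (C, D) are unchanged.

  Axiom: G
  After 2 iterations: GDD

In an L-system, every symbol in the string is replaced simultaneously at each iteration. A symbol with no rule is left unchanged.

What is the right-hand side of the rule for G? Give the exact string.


Trying G -> GD:
  Step 0: G
  Step 1: GD
  Step 2: GDD
Matches the given result.

Answer: GD


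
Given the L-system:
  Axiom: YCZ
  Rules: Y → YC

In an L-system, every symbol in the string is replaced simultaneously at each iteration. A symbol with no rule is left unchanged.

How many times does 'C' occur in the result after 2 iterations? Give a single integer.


Step 0: YCZ  (1 'C')
Step 1: YCCZ  (2 'C')
Step 2: YCCCZ  (3 'C')

Answer: 3


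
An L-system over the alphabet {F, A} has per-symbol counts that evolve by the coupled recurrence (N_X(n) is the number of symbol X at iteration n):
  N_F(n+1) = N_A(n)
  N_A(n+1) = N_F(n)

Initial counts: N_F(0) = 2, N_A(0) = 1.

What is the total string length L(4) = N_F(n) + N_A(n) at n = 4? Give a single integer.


Step 0: N_F=2, N_A=1, L=3
Step 1: N_F=1, N_A=2, L=3
Step 2: N_F=2, N_A=1, L=3
Step 3: N_F=1, N_A=2, L=3
Step 4: N_F=2, N_A=1, L=3

Answer: 3


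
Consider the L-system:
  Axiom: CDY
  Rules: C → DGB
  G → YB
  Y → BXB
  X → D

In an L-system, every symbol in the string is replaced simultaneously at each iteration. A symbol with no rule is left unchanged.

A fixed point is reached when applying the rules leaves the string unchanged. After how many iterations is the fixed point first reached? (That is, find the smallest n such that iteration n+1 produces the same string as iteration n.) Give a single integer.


Step 0: CDY
Step 1: DGBDBXB
Step 2: DYBBDBDB
Step 3: DBXBBBDBDB
Step 4: DBDBBBDBDB
Step 5: DBDBBBDBDB  (unchanged — fixed point at step 4)

Answer: 4


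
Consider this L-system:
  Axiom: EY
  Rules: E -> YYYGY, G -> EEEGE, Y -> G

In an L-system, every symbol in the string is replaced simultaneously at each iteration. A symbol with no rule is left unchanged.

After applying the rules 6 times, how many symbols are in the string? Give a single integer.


Step 0: length = 2
Step 1: length = 6
Step 2: length = 14
Step 3: length = 70
Step 4: length = 222
Step 5: length = 726
Step 6: length = 2734

Answer: 2734


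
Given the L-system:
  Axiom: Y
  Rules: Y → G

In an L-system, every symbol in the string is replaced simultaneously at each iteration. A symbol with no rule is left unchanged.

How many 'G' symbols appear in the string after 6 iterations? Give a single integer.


Step 0: Y  (0 'G')
Step 1: G  (1 'G')
Step 2: G  (1 'G')
Step 3: G  (1 'G')
Step 4: G  (1 'G')
Step 5: G  (1 'G')
Step 6: G  (1 'G')

Answer: 1


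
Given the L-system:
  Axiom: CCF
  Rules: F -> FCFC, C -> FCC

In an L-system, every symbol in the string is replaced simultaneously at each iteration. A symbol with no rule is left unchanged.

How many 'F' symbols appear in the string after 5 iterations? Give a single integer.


Answer: 560

Derivation:
Final string: FCFCFCCFCFCFCCFCFCFCCFCCFCFCFCCFCFCFCCFCFCFCCFCCFCFCFCCFCFCFCCFCFCFCCFCCFCFCFCCFCCFCFCFCCFCFCFCCFCFCFCCFCCFCFCFCCFCFCFCCFCFCFCCFCCFCFCFCCFCFCFCCFCFCFCCFCCFCFCFCCFCCFCFCFCCFCFCFCCFCFCFCCFCCFCFCFCCFCFCFCCFCFCFCCFCCFCFCFCCFCFCFCCFCFCFCCFCCFCFCFCCFCCFCFCFCCFCFCFCCFCFCFCCFCCFCFCFCCFCCFCFCFCCFCFCFCCFCFCFCCFCCFCFCFCCFCFCFCCFCFCFCCFCCFCFCFCCFCFCFCCFCFCFCCFCCFCFCFCCFCCFCFCFCCFCFCFCCFCFCFCCFCCFCFCFCCFCCFCFCFCCFCFCFCCFCFCFCCFCCFCFCFCCFCFCFCCFCFCFCCFCCFCFCFCCFCFCFCCFCFCFCCFCCFCFCFCCFCCFCFCFCCFCFCFCCFCFCFCCFCCFCFCFCCFCFCFCCFCFCFCCFCCFCFCFCCFCFCFCCFCFCFCCFCCFCFCFCCFCCFCFCFCCFCFCFCCFCFCFCCFCCFCFCFCCFCFCFCCFCFCFCCFCCFCFCFCCFCFCFCCFCFCFCCFCCFCFCFCCFCCFCFCFCCFCFCFCCFCFCFCCFCCFCFCFCCFCCFCFCFCCFCFCFCCFCFCFCCFCCFCFCFCCFCFCFCCFCFCFCCFCCFCFCFCCFCFCFCCFCFCFCCFCCFCFCFCCFCCFCFCFCCFCFCFCCFCFCFCCFCCFCFCFCCFCCFCFCFCCFCFCFCCFCFCFCCFCCFCFCFCCFCFCFCCFCFCFCCFCCFCFCFCCFCFCFCCFCFCFCCFCCFCFCFCCFCCFCFCFCCFCFCFCCFCFCFCCFCCFCFCFCCFCFCFCCFCFCFCCFCCFCFCFCCFCFCFCCFCFCFCCFCCFCFCFCCFCCFCFCFCCFCFCFCCFCFCFCCFCCFCFCFCCFCFCFCCFCFCFCCFCCFCFCFCCFCFCFCCFCFCFCCFCCFCFCFCCFCCFCFCFCCFCFCFCCFCFCFCCFCCFCFCFCCFCCFCFCFCCFCFCFCCFCFCFCCFCCFCFCFCCFCFCFCCFCFCFCCFCCFCFCFCCFCFCFCCFCFCFCCFCCFCFCFCCFCCFCFCFCCFCFCFCCFCFCFCCFCCFCFCFCCFCFCFCCFCFCFCCFCCFCFCFCCFCFCFCCFCFCFCCFCCFCFCFCCFCCFCFCFCCFCFCFCCFCFCFCCFCCFCFCFCCFCFCFCCFCFCFCCFCCFCFCFCCFCFCFCCFCFCFCCFCCFCFCFCCFCCFCFCFCCFCFCFCCFCFCFCCFCCFCFCFCCFCC
Count of 'F': 560


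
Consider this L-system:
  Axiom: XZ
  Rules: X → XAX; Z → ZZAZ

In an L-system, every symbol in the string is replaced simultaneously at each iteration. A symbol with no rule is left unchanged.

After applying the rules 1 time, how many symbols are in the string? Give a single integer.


Answer: 7

Derivation:
Step 0: length = 2
Step 1: length = 7


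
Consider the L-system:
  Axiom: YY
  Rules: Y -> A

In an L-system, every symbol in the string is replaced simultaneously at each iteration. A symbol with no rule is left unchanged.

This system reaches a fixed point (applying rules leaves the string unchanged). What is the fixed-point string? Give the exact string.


Step 0: YY
Step 1: AA
Step 2: AA  (unchanged — fixed point at step 1)

Answer: AA


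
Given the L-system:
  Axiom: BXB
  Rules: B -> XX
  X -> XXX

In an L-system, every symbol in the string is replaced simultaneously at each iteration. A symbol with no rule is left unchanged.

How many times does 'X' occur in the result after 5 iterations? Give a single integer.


Answer: 567

Derivation:
Step 0: BXB  (1 'X')
Step 1: XXXXXXX  (7 'X')
Step 2: XXXXXXXXXXXXXXXXXXXXX  (21 'X')
Step 3: XXXXXXXXXXXXXXXXXXXXXXXXXXXXXXXXXXXXXXXXXXXXXXXXXXXXXXXXXXXXXXX  (63 'X')
Step 4: XXXXXXXXXXXXXXXXXXXXXXXXXXXXXXXXXXXXXXXXXXXXXXXXXXXXXXXXXXXXXXXXXXXXXXXXXXXXXXXXXXXXXXXXXXXXXXXXXXXXXXXXXXXXXXXXXXXXXXXXXXXXXXXXXXXXXXXXXXXXXXXXXXXXXXXXXXXXXXXXXXXXXXXXXXXXXXXXXXXXXXXXXXXXX  (189 'X')
Step 5: XXXXXXXXXXXXXXXXXXXXXXXXXXXXXXXXXXXXXXXXXXXXXXXXXXXXXXXXXXXXXXXXXXXXXXXXXXXXXXXXXXXXXXXXXXXXXXXXXXXXXXXXXXXXXXXXXXXXXXXXXXXXXXXXXXXXXXXXXXXXXXXXXXXXXXXXXXXXXXXXXXXXXXXXXXXXXXXXXXXXXXXXXXXXXXXXXXXXXXXXXXXXXXXXXXXXXXXXXXXXXXXXXXXXXXXXXXXXXXXXXXXXXXXXXXXXXXXXXXXXXXXXXXXXXXXXXXXXXXXXXXXXXXXXXXXXXXXXXXXXXXXXXXXXXXXXXXXXXXXXXXXXXXXXXXXXXXXXXXXXXXXXXXXXXXXXXXXXXXXXXXXXXXXXXXXXXXXXXXXXXXXXXXXXXXXXXXXXXXXXXXXXXXXXXXXXXXXXXXXXXXXXXXXXXXXXXXXXXXXXXXXXXXXXXXXXXXXXXXXXXXXXXXXXXXXXXXXXXXXXXXXXXXXXXXXXXXXXXXXXXXXXXXXXXXXXXXXXXXXXXXXXXXXXXXXXXXXXXXXXXXXXXXXXXXXXXXXXXXXXXXXXXXX  (567 'X')


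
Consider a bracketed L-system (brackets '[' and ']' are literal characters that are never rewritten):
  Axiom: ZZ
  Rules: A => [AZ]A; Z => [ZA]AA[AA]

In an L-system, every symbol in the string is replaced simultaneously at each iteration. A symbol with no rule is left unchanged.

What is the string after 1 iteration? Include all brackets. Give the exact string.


Answer: [ZA]AA[AA][ZA]AA[AA]

Derivation:
Step 0: ZZ
Step 1: [ZA]AA[AA][ZA]AA[AA]


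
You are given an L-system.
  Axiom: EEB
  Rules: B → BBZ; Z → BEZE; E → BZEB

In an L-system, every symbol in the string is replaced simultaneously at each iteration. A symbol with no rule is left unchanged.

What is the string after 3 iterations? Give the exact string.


Answer: BBZBBZBEZEBBZBZEBBEZEBZEBBBZBEZEBZEBBBZBBZBBZBEZEBBZBBZBEZEBBZBZEBBEZEBZEBBBZBEZEBZEBBBZBBZBBZBEZEBBZBBZBEZEBBZBBZBEZEBBZBZEBBEZEBZEB

Derivation:
Step 0: EEB
Step 1: BZEBBZEBBBZ
Step 2: BBZBEZEBZEBBBZBBZBEZEBZEBBBZBBZBBZBEZE
Step 3: BBZBBZBEZEBBZBZEBBEZEBZEBBBZBEZEBZEBBBZBBZBBZBEZEBBZBBZBEZEBBZBZEBBEZEBZEBBBZBEZEBZEBBBZBBZBBZBEZEBBZBBZBEZEBBZBBZBEZEBBZBZEBBEZEBZEB


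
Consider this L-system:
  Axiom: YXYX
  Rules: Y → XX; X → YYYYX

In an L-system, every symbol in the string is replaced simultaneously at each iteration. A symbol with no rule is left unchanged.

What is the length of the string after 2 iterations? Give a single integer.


Step 0: length = 4
Step 1: length = 14
Step 2: length = 46

Answer: 46


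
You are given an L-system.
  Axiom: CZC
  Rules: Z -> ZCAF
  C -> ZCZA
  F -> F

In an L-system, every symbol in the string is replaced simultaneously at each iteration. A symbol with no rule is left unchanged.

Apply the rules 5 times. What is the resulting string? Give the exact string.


Answer: ZCAFZCZAAFZCAFZCZAZCAFAAFZCAFZCZAAFZCAFZCZAZCAFAZCAFZCZAAFAAFZCAFZCZAAFZCAFZCZAZCAFAAFZCAFZCZAAFZCAFZCZAZCAFAZCAFZCZAAFAZCAFZCZAAFZCAFZCZAZCAFAAFAZCAFZCZAAFZCAFZCZAZCAFAAFZCAFZCZAAFZCAFZCZAZCAFAZCAFZCZAAFAAFAZCAFZCZAAFZCAFZCZAZCAFAAFZCAFZCZAAFZCAFZCZAZCAFAZCAFZCZAAFAAFZCAFZCZAAFZCAFZCZAZCAFAAFZCAFZCZAAFZCAFZCZAZCAFAZCAFZCZAAFAZCAFZCZAAFZCAFZCZAZCAFAAFAAFZCAFZCZAAFZCAFZCZAZCAFAAFZCAFZCZAAFZCAFZCZAZCAFAZCAFZCZAAFAAFZCAFZCZAAFZCAFZCZAZCAFAAFZCAFZCZAAFZCAFZCZAZCAFAZCAFZCZAAFAZCAFZCZAAFZCAFZCZAZCAFAAFAZCAFZCZAAFZCAFZCZAZCAFAAFZCAFZCZAAFZCAFZCZAZCAFAZCAFZCZAAFAAFA

Derivation:
Step 0: CZC
Step 1: ZCZAZCAFZCZA
Step 2: ZCAFZCZAZCAFAZCAFZCZAAFZCAFZCZAZCAFA
Step 3: ZCAFZCZAAFZCAFZCZAZCAFAZCAFZCZAAFAZCAFZCZAAFZCAFZCZAZCAFAAFZCAFZCZAAFZCAFZCZAZCAFAZCAFZCZAAFA
Step 4: ZCAFZCZAAFZCAFZCZAZCAFAAFZCAFZCZAAFZCAFZCZAZCAFAZCAFZCZAAFAZCAFZCZAAFZCAFZCZAZCAFAAFAZCAFZCZAAFZCAFZCZAZCAFAAFZCAFZCZAAFZCAFZCZAZCAFAZCAFZCZAAFAAFZCAFZCZAAFZCAFZCZAZCAFAAFZCAFZCZAAFZCAFZCZAZCAFAZCAFZCZAAFAZCAFZCZAAFZCAFZCZAZCAFAAFA
Step 5: ZCAFZCZAAFZCAFZCZAZCAFAAFZCAFZCZAAFZCAFZCZAZCAFAZCAFZCZAAFAAFZCAFZCZAAFZCAFZCZAZCAFAAFZCAFZCZAAFZCAFZCZAZCAFAZCAFZCZAAFAZCAFZCZAAFZCAFZCZAZCAFAAFAZCAFZCZAAFZCAFZCZAZCAFAAFZCAFZCZAAFZCAFZCZAZCAFAZCAFZCZAAFAAFAZCAFZCZAAFZCAFZCZAZCAFAAFZCAFZCZAAFZCAFZCZAZCAFAZCAFZCZAAFAAFZCAFZCZAAFZCAFZCZAZCAFAAFZCAFZCZAAFZCAFZCZAZCAFAZCAFZCZAAFAZCAFZCZAAFZCAFZCZAZCAFAAFAAFZCAFZCZAAFZCAFZCZAZCAFAAFZCAFZCZAAFZCAFZCZAZCAFAZCAFZCZAAFAAFZCAFZCZAAFZCAFZCZAZCAFAAFZCAFZCZAAFZCAFZCZAZCAFAZCAFZCZAAFAZCAFZCZAAFZCAFZCZAZCAFAAFAZCAFZCZAAFZCAFZCZAZCAFAAFZCAFZCZAAFZCAFZCZAZCAFAZCAFZCZAAFAAFA


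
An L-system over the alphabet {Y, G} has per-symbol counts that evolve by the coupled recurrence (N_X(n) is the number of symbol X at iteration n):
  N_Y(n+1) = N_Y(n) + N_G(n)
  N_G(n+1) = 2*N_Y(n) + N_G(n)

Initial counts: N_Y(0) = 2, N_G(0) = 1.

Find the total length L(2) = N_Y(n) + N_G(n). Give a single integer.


Step 0: N_Y=2, N_G=1, L=3
Step 1: N_Y=3, N_G=5, L=8
Step 2: N_Y=8, N_G=11, L=19

Answer: 19


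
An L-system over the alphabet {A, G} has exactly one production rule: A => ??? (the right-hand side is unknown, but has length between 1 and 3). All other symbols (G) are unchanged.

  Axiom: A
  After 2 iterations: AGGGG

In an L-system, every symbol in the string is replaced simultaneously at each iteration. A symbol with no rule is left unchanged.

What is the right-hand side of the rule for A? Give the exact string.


Answer: AGG

Derivation:
Trying A => AGG:
  Step 0: A
  Step 1: AGG
  Step 2: AGGGG
Matches the given result.


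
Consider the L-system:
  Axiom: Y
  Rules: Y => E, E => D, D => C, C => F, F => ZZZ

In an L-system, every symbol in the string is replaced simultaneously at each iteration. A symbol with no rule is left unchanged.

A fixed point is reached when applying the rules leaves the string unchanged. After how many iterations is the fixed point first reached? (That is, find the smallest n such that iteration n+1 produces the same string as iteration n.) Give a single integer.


Answer: 5

Derivation:
Step 0: Y
Step 1: E
Step 2: D
Step 3: C
Step 4: F
Step 5: ZZZ
Step 6: ZZZ  (unchanged — fixed point at step 5)


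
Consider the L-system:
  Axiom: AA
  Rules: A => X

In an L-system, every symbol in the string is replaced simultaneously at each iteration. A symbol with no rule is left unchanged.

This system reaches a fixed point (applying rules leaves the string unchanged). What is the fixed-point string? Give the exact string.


Step 0: AA
Step 1: XX
Step 2: XX  (unchanged — fixed point at step 1)

Answer: XX


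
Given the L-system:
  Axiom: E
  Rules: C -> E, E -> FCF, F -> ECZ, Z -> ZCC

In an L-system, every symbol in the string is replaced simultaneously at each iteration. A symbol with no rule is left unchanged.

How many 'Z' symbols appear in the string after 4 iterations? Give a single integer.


Answer: 8

Derivation:
Step 0: E  (0 'Z')
Step 1: FCF  (0 'Z')
Step 2: ECZEECZ  (2 'Z')
Step 3: FCFEZCCFCFFCFEZCC  (2 'Z')
Step 4: ECZEECZFCFZCCEEECZEECZECZEECZFCFZCCEE  (8 'Z')


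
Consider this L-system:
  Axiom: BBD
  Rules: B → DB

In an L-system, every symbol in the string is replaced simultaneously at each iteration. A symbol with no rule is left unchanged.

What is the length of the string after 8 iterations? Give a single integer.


Answer: 19

Derivation:
Step 0: length = 3
Step 1: length = 5
Step 2: length = 7
Step 3: length = 9
Step 4: length = 11
Step 5: length = 13
Step 6: length = 15
Step 7: length = 17
Step 8: length = 19


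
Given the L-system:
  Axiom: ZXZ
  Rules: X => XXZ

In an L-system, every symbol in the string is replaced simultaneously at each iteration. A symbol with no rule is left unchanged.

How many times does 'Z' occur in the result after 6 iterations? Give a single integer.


Step 0: ZXZ  (2 'Z')
Step 1: ZXXZZ  (3 'Z')
Step 2: ZXXZXXZZZ  (5 'Z')
Step 3: ZXXZXXZZXXZXXZZZZ  (9 'Z')
Step 4: ZXXZXXZZXXZXXZZZXXZXXZZXXZXXZZZZZ  (17 'Z')
Step 5: ZXXZXXZZXXZXXZZZXXZXXZZXXZXXZZZZXXZXXZZXXZXXZZZXXZXXZZXXZXXZZZZZZ  (33 'Z')
Step 6: ZXXZXXZZXXZXXZZZXXZXXZZXXZXXZZZZXXZXXZZXXZXXZZZXXZXXZZXXZXXZZZZZXXZXXZZXXZXXZZZXXZXXZZXXZXXZZZZXXZXXZZXXZXXZZZXXZXXZZXXZXXZZZZZZZ  (65 'Z')

Answer: 65


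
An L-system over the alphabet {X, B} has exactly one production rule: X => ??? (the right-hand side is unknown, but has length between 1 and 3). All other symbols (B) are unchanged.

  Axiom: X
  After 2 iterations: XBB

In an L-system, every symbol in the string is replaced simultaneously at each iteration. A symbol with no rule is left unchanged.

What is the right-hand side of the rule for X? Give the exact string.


Answer: XB

Derivation:
Trying X => XB:
  Step 0: X
  Step 1: XB
  Step 2: XBB
Matches the given result.


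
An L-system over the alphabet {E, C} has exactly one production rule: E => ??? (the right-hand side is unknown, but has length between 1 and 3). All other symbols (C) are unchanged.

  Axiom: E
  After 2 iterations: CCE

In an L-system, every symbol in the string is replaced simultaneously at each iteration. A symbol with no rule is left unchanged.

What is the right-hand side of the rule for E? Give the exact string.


Trying E => CE:
  Step 0: E
  Step 1: CE
  Step 2: CCE
Matches the given result.

Answer: CE


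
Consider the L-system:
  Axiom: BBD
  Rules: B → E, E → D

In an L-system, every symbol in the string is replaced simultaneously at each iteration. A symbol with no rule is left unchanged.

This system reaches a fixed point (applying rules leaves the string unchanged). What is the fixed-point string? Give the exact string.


Step 0: BBD
Step 1: EED
Step 2: DDD
Step 3: DDD  (unchanged — fixed point at step 2)

Answer: DDD


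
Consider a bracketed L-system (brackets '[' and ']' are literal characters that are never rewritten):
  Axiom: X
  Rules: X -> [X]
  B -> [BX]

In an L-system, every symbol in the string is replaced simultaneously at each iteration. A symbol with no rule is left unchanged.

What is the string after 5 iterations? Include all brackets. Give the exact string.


Answer: [[[[[X]]]]]

Derivation:
Step 0: X
Step 1: [X]
Step 2: [[X]]
Step 3: [[[X]]]
Step 4: [[[[X]]]]
Step 5: [[[[[X]]]]]


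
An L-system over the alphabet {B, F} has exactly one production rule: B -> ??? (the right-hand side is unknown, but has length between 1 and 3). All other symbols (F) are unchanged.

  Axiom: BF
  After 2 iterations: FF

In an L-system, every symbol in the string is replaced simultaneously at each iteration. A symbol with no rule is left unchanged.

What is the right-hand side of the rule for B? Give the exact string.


Answer: F

Derivation:
Trying B -> F:
  Step 0: BF
  Step 1: FF
  Step 2: FF
Matches the given result.


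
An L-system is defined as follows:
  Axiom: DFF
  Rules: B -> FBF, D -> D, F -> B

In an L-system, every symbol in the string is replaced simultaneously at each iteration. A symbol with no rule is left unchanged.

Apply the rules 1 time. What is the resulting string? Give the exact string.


Step 0: DFF
Step 1: DBB

Answer: DBB


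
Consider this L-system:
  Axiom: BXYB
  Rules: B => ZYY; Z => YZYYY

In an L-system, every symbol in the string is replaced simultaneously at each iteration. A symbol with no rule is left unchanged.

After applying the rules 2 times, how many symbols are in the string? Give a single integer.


Answer: 16

Derivation:
Step 0: length = 4
Step 1: length = 8
Step 2: length = 16


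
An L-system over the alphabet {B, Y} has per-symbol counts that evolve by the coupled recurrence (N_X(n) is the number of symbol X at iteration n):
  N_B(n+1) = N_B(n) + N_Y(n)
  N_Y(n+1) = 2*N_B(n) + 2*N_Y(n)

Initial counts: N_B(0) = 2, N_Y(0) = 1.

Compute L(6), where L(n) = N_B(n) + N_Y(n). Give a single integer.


Step 0: N_B=2, N_Y=1, L=3
Step 1: N_B=3, N_Y=6, L=9
Step 2: N_B=9, N_Y=18, L=27
Step 3: N_B=27, N_Y=54, L=81
Step 4: N_B=81, N_Y=162, L=243
Step 5: N_B=243, N_Y=486, L=729
Step 6: N_B=729, N_Y=1458, L=2187

Answer: 2187


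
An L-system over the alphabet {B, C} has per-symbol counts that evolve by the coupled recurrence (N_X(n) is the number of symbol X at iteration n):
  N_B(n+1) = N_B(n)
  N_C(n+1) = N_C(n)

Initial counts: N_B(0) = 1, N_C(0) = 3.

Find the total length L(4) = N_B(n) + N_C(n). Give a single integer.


Step 0: N_B=1, N_C=3, L=4
Step 1: N_B=1, N_C=3, L=4
Step 2: N_B=1, N_C=3, L=4
Step 3: N_B=1, N_C=3, L=4
Step 4: N_B=1, N_C=3, L=4

Answer: 4


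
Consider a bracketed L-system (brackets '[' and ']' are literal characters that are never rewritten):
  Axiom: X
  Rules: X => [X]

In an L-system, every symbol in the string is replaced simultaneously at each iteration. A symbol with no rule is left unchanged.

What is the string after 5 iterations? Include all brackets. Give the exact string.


Step 0: X
Step 1: [X]
Step 2: [[X]]
Step 3: [[[X]]]
Step 4: [[[[X]]]]
Step 5: [[[[[X]]]]]

Answer: [[[[[X]]]]]


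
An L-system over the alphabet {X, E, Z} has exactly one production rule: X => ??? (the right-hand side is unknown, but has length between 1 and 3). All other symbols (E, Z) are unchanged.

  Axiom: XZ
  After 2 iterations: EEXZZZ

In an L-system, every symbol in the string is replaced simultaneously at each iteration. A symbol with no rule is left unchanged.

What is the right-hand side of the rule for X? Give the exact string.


Answer: EXZ

Derivation:
Trying X => EXZ:
  Step 0: XZ
  Step 1: EXZZ
  Step 2: EEXZZZ
Matches the given result.


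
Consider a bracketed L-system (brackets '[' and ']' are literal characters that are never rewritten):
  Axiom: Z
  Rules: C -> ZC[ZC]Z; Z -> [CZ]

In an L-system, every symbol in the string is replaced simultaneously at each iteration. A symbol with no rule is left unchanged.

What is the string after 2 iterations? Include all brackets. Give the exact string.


Step 0: Z
Step 1: [CZ]
Step 2: [ZC[ZC]Z[CZ]]

Answer: [ZC[ZC]Z[CZ]]


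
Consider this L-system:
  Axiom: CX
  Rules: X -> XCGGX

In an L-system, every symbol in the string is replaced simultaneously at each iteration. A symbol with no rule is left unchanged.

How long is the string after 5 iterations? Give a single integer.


Answer: 126

Derivation:
Step 0: length = 2
Step 1: length = 6
Step 2: length = 14
Step 3: length = 30
Step 4: length = 62
Step 5: length = 126


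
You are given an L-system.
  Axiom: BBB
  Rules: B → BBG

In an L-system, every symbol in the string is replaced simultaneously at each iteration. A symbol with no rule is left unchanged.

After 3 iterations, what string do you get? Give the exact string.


Answer: BBGBBGGBBGBBGGGBBGBBGGBBGBBGGGBBGBBGGBBGBBGGG

Derivation:
Step 0: BBB
Step 1: BBGBBGBBG
Step 2: BBGBBGGBBGBBGGBBGBBGG
Step 3: BBGBBGGBBGBBGGGBBGBBGGBBGBBGGGBBGBBGGBBGBBGGG


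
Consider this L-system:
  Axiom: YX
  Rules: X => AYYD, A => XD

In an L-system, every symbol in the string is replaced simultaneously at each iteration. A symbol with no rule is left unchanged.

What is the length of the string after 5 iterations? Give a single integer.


Answer: 13

Derivation:
Step 0: length = 2
Step 1: length = 5
Step 2: length = 6
Step 3: length = 9
Step 4: length = 10
Step 5: length = 13


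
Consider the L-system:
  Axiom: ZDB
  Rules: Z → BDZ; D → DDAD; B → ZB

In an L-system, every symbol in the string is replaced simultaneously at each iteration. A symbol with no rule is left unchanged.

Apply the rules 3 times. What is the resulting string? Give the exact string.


Step 0: ZDB
Step 1: BDZDDADZB
Step 2: ZBDDADBDZDDADDDADADDADBDZZB
Step 3: BDZZBDDADDDADADDADZBDDADBDZDDADDDADADDADDDADDDADADDADADDADDDADADDADZBDDADBDZBDZZB

Answer: BDZZBDDADDDADADDADZBDDADBDZDDADDDADADDADDDADDDADADDADADDADDDADADDADZBDDADBDZBDZZB


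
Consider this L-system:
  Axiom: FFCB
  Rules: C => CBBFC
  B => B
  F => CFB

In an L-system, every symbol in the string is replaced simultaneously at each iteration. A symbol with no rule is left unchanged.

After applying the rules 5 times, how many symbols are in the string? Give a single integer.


Step 0: length = 4
Step 1: length = 12
Step 2: length = 34
Step 3: length = 92
Step 4: length = 244
Step 5: length = 642

Answer: 642


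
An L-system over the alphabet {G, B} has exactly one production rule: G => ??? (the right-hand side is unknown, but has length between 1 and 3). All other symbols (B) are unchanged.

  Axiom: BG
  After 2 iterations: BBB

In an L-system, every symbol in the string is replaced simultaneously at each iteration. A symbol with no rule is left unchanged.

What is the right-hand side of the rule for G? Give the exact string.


Answer: BB

Derivation:
Trying G => BB:
  Step 0: BG
  Step 1: BBB
  Step 2: BBB
Matches the given result.


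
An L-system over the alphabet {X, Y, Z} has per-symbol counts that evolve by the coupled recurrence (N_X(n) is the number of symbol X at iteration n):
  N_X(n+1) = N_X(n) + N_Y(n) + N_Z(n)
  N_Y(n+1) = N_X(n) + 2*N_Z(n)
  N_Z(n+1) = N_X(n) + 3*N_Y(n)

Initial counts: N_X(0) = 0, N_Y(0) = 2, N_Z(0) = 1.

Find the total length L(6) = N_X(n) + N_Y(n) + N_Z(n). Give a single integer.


Answer: 4306

Derivation:
Step 0: N_X=0, N_Y=2, N_Z=1, L=3
Step 1: N_X=3, N_Y=2, N_Z=6, L=11
Step 2: N_X=11, N_Y=15, N_Z=9, L=35
Step 3: N_X=35, N_Y=29, N_Z=56, L=120
Step 4: N_X=120, N_Y=147, N_Z=122, L=389
Step 5: N_X=389, N_Y=364, N_Z=561, L=1314
Step 6: N_X=1314, N_Y=1511, N_Z=1481, L=4306


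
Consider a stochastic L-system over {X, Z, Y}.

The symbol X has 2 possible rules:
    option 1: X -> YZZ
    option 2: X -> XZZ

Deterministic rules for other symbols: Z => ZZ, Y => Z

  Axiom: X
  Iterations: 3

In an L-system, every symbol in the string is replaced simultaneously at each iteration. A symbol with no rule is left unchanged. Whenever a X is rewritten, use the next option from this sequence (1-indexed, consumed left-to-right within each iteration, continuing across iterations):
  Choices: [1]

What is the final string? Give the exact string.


Answer: ZZZZZZZZZZ

Derivation:
Step 0: X
Step 1: YZZ  (used choices [1])
Step 2: ZZZZZ  (used choices [])
Step 3: ZZZZZZZZZZ  (used choices [])


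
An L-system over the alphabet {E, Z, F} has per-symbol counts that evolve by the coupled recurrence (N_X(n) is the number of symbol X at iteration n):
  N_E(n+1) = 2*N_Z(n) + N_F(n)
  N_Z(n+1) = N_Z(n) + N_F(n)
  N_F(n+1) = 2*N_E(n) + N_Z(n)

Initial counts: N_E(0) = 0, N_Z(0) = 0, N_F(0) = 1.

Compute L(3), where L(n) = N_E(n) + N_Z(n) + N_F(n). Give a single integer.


Answer: 14

Derivation:
Step 0: N_E=0, N_Z=0, N_F=1, L=1
Step 1: N_E=1, N_Z=1, N_F=0, L=2
Step 2: N_E=2, N_Z=1, N_F=3, L=6
Step 3: N_E=5, N_Z=4, N_F=5, L=14


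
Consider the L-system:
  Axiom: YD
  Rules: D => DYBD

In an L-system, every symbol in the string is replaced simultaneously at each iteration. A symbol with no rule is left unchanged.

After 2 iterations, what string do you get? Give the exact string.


Answer: YDYBDYBDYBD

Derivation:
Step 0: YD
Step 1: YDYBD
Step 2: YDYBDYBDYBD


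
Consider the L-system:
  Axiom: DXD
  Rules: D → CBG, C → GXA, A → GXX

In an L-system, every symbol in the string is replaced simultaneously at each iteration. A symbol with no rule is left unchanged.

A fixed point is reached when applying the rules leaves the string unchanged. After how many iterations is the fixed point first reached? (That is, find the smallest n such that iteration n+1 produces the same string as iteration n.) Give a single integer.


Step 0: DXD
Step 1: CBGXCBG
Step 2: GXABGXGXABG
Step 3: GXGXXBGXGXGXXBG
Step 4: GXGXXBGXGXGXXBG  (unchanged — fixed point at step 3)

Answer: 3


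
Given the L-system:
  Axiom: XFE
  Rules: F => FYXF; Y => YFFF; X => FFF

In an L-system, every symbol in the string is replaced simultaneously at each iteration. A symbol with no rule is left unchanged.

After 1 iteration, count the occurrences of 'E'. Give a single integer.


Answer: 1

Derivation:
Step 0: XFE  (1 'E')
Step 1: FFFFYXFE  (1 'E')


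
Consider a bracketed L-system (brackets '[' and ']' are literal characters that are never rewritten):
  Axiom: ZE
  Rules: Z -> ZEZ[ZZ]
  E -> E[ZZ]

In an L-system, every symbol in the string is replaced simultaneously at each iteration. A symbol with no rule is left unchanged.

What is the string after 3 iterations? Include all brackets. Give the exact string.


Step 0: ZE
Step 1: ZEZ[ZZ]E[ZZ]
Step 2: ZEZ[ZZ]E[ZZ]ZEZ[ZZ][ZEZ[ZZ]ZEZ[ZZ]]E[ZZ][ZEZ[ZZ]ZEZ[ZZ]]
Step 3: ZEZ[ZZ]E[ZZ]ZEZ[ZZ][ZEZ[ZZ]ZEZ[ZZ]]E[ZZ][ZEZ[ZZ]ZEZ[ZZ]]ZEZ[ZZ]E[ZZ]ZEZ[ZZ][ZEZ[ZZ]ZEZ[ZZ]][ZEZ[ZZ]E[ZZ]ZEZ[ZZ][ZEZ[ZZ]ZEZ[ZZ]]ZEZ[ZZ]E[ZZ]ZEZ[ZZ][ZEZ[ZZ]ZEZ[ZZ]]]E[ZZ][ZEZ[ZZ]ZEZ[ZZ]][ZEZ[ZZ]E[ZZ]ZEZ[ZZ][ZEZ[ZZ]ZEZ[ZZ]]ZEZ[ZZ]E[ZZ]ZEZ[ZZ][ZEZ[ZZ]ZEZ[ZZ]]]

Answer: ZEZ[ZZ]E[ZZ]ZEZ[ZZ][ZEZ[ZZ]ZEZ[ZZ]]E[ZZ][ZEZ[ZZ]ZEZ[ZZ]]ZEZ[ZZ]E[ZZ]ZEZ[ZZ][ZEZ[ZZ]ZEZ[ZZ]][ZEZ[ZZ]E[ZZ]ZEZ[ZZ][ZEZ[ZZ]ZEZ[ZZ]]ZEZ[ZZ]E[ZZ]ZEZ[ZZ][ZEZ[ZZ]ZEZ[ZZ]]]E[ZZ][ZEZ[ZZ]ZEZ[ZZ]][ZEZ[ZZ]E[ZZ]ZEZ[ZZ][ZEZ[ZZ]ZEZ[ZZ]]ZEZ[ZZ]E[ZZ]ZEZ[ZZ][ZEZ[ZZ]ZEZ[ZZ]]]


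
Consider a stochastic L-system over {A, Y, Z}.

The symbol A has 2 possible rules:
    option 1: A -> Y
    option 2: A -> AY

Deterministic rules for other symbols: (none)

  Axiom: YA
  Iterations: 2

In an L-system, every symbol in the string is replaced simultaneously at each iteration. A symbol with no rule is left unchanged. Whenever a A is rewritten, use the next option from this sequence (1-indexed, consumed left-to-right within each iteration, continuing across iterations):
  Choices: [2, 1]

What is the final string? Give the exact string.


Answer: YYY

Derivation:
Step 0: YA
Step 1: YAY  (used choices [2])
Step 2: YYY  (used choices [1])


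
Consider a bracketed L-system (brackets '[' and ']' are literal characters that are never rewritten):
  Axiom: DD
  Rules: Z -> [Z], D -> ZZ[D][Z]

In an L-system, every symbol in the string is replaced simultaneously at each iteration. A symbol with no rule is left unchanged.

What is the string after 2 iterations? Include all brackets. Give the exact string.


Step 0: DD
Step 1: ZZ[D][Z]ZZ[D][Z]
Step 2: [Z][Z][ZZ[D][Z]][[Z]][Z][Z][ZZ[D][Z]][[Z]]

Answer: [Z][Z][ZZ[D][Z]][[Z]][Z][Z][ZZ[D][Z]][[Z]]


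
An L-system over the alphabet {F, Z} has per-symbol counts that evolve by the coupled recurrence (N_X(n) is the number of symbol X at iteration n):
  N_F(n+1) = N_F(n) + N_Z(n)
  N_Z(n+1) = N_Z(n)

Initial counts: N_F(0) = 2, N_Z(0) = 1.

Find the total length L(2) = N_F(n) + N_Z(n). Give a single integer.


Answer: 5

Derivation:
Step 0: N_F=2, N_Z=1, L=3
Step 1: N_F=3, N_Z=1, L=4
Step 2: N_F=4, N_Z=1, L=5


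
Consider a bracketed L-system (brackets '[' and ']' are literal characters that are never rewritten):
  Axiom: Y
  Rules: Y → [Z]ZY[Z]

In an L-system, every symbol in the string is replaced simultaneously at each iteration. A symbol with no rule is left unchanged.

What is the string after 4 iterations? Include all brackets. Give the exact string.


Step 0: Y
Step 1: [Z]ZY[Z]
Step 2: [Z]Z[Z]ZY[Z][Z]
Step 3: [Z]Z[Z]Z[Z]ZY[Z][Z][Z]
Step 4: [Z]Z[Z]Z[Z]Z[Z]ZY[Z][Z][Z][Z]

Answer: [Z]Z[Z]Z[Z]Z[Z]ZY[Z][Z][Z][Z]


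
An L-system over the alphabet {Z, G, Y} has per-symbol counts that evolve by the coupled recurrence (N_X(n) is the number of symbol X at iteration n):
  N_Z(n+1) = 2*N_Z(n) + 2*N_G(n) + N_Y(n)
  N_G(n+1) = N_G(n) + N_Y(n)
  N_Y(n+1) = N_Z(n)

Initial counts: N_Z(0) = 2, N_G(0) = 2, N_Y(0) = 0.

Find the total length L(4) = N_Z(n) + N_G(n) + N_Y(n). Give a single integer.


Step 0: N_Z=2, N_G=2, N_Y=0, L=4
Step 1: N_Z=8, N_G=2, N_Y=2, L=12
Step 2: N_Z=22, N_G=4, N_Y=8, L=34
Step 3: N_Z=60, N_G=12, N_Y=22, L=94
Step 4: N_Z=166, N_G=34, N_Y=60, L=260

Answer: 260


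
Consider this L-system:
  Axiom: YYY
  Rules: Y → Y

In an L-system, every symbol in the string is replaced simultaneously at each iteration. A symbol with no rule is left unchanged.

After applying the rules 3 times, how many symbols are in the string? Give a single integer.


Step 0: length = 3
Step 1: length = 3
Step 2: length = 3
Step 3: length = 3

Answer: 3


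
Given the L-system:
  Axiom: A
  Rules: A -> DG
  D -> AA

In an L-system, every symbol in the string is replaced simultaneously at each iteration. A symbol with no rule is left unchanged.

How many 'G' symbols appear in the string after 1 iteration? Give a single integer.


Step 0: A  (0 'G')
Step 1: DG  (1 'G')

Answer: 1


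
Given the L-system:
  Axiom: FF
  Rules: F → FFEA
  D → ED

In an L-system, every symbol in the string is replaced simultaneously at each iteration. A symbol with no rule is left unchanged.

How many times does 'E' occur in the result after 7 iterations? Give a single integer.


Step 0: length=2, 'E' count=0
Step 1: length=8, 'E' count=2
Step 2: length=20, 'E' count=6
Step 3: length=44, 'E' count=14
Step 4: length=92, 'E' count=30
Step 5: length=188, 'E' count=62
Step 6: length=380, 'E' count=126
Step 7: length=764, 'E' count=254
Final string: FFEAFFEAEAFFEAFFEAEAEAFFEAFFEAEAFFEAFFEAEAEAEAFFEAFFEAEAFFEAFFEAEAEAFFEAFFEAEAFFEAFFEAEAEAEAEAFFEAFFEAEAFFEAFFEAEAEAFFEAFFEAEAFFEAFFEAEAEAEAFFEAFFEAEAFFEAFFEAEAEAFFEAFFEAEAFFEAFFEAEAEAEAEAEAFFEAFFEAEAFFEAFFEAEAEAFFEAFFEAEAFFEAFFEAEAEAEAFFEAFFEAEAFFEAFFEAEAEAFFEAFFEAEAFFEAFFEAEAEAEAEAFFEAFFEAEAFFEAFFEAEAEAFFEAFFEAEAFFEAFFEAEAEAEAFFEAFFEAEAFFEAFFEAEAEAFFEAFFEAEAFFEAFFEAEAEAEAEAEAEAFFEAFFEAEAFFEAFFEAEAEAFFEAFFEAEAFFEAFFEAEAEAEAFFEAFFEAEAFFEAFFEAEAEAFFEAFFEAEAFFEAFFEAEAEAEAEAFFEAFFEAEAFFEAFFEAEAEAFFEAFFEAEAFFEAFFEAEAEAEAFFEAFFEAEAFFEAFFEAEAEAFFEAFFEAEAFFEAFFEAEAEAEAEAEAFFEAFFEAEAFFEAFFEAEAEAFFEAFFEAEAFFEAFFEAEAEAEAFFEAFFEAEAFFEAFFEAEAEAFFEAFFEAEAFFEAFFEAEAEAEAEAFFEAFFEAEAFFEAFFEAEAEAFFEAFFEAEAFFEAFFEAEAEAEAFFEAFFEAEAFFEAFFEAEAEAFFEAFFEAEAFFEAFFEAEAEAEAEAEAEA

Answer: 254


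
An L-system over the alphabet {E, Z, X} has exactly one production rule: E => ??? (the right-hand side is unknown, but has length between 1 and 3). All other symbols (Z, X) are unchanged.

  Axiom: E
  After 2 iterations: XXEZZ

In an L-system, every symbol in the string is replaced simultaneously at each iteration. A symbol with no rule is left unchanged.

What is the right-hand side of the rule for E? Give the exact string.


Answer: XEZ

Derivation:
Trying E => XEZ:
  Step 0: E
  Step 1: XEZ
  Step 2: XXEZZ
Matches the given result.


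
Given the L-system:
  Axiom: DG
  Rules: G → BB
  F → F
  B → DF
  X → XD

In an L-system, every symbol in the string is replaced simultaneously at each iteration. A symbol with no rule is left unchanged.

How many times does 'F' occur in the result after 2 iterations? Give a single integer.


Step 0: DG  (0 'F')
Step 1: DBB  (0 'F')
Step 2: DDFDF  (2 'F')

Answer: 2


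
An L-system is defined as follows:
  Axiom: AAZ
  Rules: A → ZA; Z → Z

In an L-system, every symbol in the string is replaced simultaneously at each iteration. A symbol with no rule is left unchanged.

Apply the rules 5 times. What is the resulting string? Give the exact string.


Step 0: AAZ
Step 1: ZAZAZ
Step 2: ZZAZZAZ
Step 3: ZZZAZZZAZ
Step 4: ZZZZAZZZZAZ
Step 5: ZZZZZAZZZZZAZ

Answer: ZZZZZAZZZZZAZ
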